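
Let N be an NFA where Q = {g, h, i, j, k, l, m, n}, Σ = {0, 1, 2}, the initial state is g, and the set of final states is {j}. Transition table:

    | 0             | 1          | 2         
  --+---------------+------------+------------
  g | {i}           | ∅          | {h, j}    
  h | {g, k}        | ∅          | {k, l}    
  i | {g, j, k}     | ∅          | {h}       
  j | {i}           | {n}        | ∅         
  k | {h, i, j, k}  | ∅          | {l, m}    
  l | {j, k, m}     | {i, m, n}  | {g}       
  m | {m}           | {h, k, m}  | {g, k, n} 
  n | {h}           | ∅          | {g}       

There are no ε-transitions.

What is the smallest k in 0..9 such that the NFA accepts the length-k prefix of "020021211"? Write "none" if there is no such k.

4

Start in {g}.
Read '0': g→{i}; now {i}.
Read '2': i→{h}; now {h}.
Read '0': h→{g, k}; now {g, k}.
Read '0': g→{i}, k→{h, i, j, k}; now {h, i, j, k}.
None of the earlier sets intersect F, but {h, i, j, k} does.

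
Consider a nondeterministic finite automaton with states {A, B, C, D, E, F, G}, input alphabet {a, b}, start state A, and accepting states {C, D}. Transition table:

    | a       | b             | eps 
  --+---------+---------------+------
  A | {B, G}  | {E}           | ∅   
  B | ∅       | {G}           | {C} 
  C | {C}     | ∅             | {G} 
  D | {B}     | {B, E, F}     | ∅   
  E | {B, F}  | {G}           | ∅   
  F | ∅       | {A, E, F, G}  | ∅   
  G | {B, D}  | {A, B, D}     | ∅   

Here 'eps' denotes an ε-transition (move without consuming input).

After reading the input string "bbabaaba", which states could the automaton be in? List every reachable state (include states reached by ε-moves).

{B, C, D, F, G}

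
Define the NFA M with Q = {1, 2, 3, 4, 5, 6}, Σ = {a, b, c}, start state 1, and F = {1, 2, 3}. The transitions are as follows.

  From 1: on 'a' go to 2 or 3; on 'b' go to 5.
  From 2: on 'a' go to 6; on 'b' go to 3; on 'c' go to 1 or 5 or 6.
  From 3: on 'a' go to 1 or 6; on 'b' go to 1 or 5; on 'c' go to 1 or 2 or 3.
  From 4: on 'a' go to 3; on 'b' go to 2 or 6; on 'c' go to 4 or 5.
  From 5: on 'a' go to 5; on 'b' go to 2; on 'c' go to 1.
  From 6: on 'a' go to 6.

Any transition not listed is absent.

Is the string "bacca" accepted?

No

Start in {1}.
Read 'b': {1} → {5}.
Read 'a': {5} → {5}.
Read 'c': {5} → {1}.
Read 'c': {1} → ∅.
The set is empty and remains empty for the remaining 1 symbol.
The final set ∅ contains no accepting state.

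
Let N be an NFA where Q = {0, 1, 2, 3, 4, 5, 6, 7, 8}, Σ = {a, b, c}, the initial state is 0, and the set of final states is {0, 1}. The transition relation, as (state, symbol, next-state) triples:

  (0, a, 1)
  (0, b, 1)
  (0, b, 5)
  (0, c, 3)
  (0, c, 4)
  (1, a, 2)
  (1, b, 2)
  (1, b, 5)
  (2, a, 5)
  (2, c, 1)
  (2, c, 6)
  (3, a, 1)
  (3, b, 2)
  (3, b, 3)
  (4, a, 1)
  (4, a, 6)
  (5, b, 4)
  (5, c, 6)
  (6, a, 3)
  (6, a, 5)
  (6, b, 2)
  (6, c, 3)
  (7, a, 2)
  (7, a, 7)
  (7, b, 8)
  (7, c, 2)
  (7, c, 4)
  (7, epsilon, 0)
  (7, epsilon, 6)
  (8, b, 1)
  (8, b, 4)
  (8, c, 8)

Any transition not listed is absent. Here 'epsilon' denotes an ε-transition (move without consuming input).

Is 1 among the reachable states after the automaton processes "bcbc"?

Start in {0}.
Read 'b': 0→{1, 5}; now {1, 5}.
Read 'c': 1→∅, 5→{6}; now {6}.
Read 'b': 6→{2}; now {2}.
Read 'c': 2→{1, 6}; now {1, 6}.
State 1 is in {1, 6}.

Yes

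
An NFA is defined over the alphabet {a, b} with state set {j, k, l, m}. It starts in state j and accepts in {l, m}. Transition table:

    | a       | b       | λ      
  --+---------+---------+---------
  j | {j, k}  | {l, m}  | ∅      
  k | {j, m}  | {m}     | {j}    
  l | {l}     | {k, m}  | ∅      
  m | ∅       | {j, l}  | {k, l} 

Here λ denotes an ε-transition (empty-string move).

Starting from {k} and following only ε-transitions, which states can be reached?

{j, k}

Begin with {k}.
ε-move k → j; add j.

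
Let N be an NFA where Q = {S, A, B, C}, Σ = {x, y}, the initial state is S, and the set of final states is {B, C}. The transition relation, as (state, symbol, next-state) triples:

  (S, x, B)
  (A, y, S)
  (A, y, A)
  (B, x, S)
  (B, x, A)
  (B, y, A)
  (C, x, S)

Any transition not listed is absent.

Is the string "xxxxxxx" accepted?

Yes

Start in {S}.
Read 'x': S→{B}; now {B}.
Read 'x': B→{S, A}; now {S, A}.
Read 'x': S→{B}, A→∅; now {B}.
Read 'x': B→{S, A}; now {S, A}.
Read 'x': S→{B}, A→∅; now {B}.
Read 'x': B→{S, A}; now {S, A}.
Read 'x': S→{B}, A→∅; now {B}.
The final set {B} contains the accepting state B.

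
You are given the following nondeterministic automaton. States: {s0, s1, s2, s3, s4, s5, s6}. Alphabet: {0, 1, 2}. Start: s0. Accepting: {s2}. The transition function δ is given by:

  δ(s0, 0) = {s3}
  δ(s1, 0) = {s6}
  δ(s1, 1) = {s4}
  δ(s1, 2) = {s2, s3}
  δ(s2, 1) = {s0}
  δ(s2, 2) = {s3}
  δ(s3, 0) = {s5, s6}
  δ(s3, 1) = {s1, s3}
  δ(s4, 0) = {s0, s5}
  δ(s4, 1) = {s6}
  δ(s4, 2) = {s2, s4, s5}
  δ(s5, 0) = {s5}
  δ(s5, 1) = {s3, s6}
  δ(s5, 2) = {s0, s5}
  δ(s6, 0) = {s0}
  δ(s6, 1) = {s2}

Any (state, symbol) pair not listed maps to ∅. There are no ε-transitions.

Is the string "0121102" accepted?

No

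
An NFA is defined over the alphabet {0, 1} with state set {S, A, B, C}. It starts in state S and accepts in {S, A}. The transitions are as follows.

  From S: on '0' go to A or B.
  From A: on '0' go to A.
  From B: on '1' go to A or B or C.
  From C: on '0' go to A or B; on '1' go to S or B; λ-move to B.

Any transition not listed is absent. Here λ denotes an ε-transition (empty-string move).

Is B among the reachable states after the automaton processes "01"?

Yes

Start in {S}.
Read '0': S→{A, B}; now {A, B}.
Read '1': A→∅, B→{A, B, C}; now {A, B, C}.
State B is in {A, B, C}.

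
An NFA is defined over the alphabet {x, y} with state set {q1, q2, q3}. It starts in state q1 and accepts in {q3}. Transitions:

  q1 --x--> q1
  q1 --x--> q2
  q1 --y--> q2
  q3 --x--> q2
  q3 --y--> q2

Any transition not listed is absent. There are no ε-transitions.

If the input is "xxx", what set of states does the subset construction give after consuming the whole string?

Start in {q1}.
Read 'x': {q1} → {q1, q2}.
Read 'x': {q1, q2} → {q1, q2}.
Read 'x': {q1, q2} → {q1, q2}.

{q1, q2}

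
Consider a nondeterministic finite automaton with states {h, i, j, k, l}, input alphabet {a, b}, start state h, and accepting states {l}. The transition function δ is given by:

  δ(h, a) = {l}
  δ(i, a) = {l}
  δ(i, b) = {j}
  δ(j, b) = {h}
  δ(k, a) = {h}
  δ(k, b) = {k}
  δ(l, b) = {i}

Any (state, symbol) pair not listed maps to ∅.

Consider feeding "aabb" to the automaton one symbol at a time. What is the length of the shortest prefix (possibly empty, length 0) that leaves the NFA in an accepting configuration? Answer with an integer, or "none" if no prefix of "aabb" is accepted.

Start in {h}.
Read 'a': h→{l}; now {l}.
None of the earlier sets intersect F, but {l} does.

1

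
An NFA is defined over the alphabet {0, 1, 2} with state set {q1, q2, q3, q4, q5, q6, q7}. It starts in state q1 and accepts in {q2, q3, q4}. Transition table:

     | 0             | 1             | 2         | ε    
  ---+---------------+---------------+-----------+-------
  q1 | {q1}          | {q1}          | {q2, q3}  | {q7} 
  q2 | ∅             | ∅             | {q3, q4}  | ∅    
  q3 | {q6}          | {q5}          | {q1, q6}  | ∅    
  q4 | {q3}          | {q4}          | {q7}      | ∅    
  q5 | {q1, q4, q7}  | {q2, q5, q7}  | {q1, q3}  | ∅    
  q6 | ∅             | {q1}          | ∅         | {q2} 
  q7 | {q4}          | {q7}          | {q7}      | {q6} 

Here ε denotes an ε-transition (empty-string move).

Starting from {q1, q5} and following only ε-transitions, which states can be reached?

{q1, q2, q5, q6, q7}

Begin with {q1, q5}.
ε-move q1 → q7; add q7.
ε-move q7 → q6; add q6.
ε-move q6 → q2; add q2.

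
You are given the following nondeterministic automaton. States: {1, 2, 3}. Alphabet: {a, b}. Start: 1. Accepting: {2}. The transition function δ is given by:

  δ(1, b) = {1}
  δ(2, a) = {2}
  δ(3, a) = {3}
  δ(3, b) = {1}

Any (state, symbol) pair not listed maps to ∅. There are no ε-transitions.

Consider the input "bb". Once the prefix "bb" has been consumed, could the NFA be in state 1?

Start in {1}.
Read 'b': 1→{1}; now {1}.
Read 'b': 1→{1}; now {1}.
State 1 is in {1}.

Yes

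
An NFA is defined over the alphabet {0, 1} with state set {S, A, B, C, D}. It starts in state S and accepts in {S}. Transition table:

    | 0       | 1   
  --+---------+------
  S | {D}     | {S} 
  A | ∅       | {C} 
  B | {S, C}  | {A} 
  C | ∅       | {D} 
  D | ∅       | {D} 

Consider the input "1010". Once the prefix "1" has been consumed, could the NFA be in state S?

Yes

Start in {S}.
Read '1': {S} → {S}.
State S is in {S}.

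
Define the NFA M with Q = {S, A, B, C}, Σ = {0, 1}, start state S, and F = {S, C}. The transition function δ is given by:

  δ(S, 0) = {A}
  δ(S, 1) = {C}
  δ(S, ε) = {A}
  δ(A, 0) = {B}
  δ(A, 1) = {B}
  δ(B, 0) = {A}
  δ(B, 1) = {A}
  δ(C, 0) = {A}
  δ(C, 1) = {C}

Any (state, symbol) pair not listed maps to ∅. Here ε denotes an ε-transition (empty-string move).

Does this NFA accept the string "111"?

Yes

Start: ε-closure({S}) = {S, A}.
Read '1': S→{C}, A→{B}; now {B, C}.
Read '1': B→{A}, C→{C}; now {A, C}.
Read '1': A→{B}, C→{C}; now {B, C}.
The final set {B, C} contains the accepting state C.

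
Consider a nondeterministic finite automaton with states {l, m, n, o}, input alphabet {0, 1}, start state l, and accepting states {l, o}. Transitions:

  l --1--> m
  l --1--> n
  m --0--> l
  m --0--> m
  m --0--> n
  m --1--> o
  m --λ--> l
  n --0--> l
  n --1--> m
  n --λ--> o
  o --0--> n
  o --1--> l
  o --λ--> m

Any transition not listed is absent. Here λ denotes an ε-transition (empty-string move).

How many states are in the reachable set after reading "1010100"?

4

Start in {l}.
Read '1': l→{m, n}; union {m, n}; ε-closure = {l, m, n, o}.
Read '0': l→∅, m→{l, m, n}, n→{l}, o→{n}; union {l, m, n}; ε-closure = {l, m, n, o}.
Read '1': l→{m, n}, m→{o}, n→{m}, o→{l}; now {l, m, n, o}.
Read '0': l→∅, m→{l, m, n}, n→{l}, o→{n}; union {l, m, n}; ε-closure = {l, m, n, o}.
Read '1': l→{m, n}, m→{o}, n→{m}, o→{l}; now {l, m, n, o}.
Read '0': l→∅, m→{l, m, n}, n→{l}, o→{n}; union {l, m, n}; ε-closure = {l, m, n, o}.
Read '0': l→∅, m→{l, m, n}, n→{l}, o→{n}; union {l, m, n}; ε-closure = {l, m, n, o}.
That set has 4 states.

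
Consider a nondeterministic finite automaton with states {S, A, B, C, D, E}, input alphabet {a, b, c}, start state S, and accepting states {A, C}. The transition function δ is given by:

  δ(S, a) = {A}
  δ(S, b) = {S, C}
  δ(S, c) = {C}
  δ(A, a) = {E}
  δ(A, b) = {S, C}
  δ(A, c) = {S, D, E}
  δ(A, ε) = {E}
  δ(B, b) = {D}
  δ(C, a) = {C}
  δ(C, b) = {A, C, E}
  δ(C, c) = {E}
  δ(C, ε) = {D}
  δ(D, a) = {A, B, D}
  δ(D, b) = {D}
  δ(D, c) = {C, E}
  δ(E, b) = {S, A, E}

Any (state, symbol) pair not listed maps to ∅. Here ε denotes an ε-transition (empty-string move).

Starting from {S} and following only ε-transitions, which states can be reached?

{S}

Begin with {S}.
No ε-moves leave this set, so the closure equals the set itself.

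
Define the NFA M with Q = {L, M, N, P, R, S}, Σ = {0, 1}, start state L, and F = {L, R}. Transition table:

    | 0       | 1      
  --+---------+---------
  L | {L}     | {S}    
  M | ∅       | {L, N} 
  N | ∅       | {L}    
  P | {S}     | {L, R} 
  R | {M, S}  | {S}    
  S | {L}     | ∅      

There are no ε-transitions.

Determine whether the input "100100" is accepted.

Start in {L}.
Read '1': {L} → {S}.
Read '0': {S} → {L}.
Read '0': {L} → {L}.
Read '1': {L} → {S}.
Read '0': {S} → {L}.
Read '0': {L} → {L}.
The final set {L} contains the accepting state L.

Yes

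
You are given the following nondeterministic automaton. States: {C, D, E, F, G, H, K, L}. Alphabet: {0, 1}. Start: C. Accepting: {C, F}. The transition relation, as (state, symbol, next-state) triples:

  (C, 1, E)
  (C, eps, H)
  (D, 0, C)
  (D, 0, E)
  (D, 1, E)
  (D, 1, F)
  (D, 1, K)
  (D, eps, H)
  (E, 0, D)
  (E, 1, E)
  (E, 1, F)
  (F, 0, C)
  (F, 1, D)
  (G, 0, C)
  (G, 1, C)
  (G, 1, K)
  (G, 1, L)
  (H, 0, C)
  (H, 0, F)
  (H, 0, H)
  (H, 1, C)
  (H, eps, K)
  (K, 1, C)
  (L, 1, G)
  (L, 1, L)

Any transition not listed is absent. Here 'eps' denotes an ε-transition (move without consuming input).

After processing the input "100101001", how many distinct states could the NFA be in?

6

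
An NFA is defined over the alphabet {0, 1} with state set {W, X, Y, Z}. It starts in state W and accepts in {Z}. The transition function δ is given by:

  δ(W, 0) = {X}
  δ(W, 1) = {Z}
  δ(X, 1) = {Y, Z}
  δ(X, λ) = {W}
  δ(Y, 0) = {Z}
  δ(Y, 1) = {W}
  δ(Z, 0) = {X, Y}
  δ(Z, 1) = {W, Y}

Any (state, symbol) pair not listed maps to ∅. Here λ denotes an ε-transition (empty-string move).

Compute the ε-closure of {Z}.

Begin with {Z}.
No ε-moves leave this set, so the closure equals the set itself.

{Z}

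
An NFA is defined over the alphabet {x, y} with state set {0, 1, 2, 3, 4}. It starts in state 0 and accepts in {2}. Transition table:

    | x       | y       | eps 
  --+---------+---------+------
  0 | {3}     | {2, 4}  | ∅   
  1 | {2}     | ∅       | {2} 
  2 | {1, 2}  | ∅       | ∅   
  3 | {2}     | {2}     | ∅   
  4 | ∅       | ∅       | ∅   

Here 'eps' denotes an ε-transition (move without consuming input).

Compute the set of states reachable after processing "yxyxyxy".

∅

Start in {0}.
Read 'y': 0→{2, 4}; now {2, 4}.
Read 'x': 2→{1, 2}, 4→∅; now {1, 2}.
Read 'y': 1→∅, 2→∅; now ∅.
The set is empty and remains empty for the remaining 4 symbols.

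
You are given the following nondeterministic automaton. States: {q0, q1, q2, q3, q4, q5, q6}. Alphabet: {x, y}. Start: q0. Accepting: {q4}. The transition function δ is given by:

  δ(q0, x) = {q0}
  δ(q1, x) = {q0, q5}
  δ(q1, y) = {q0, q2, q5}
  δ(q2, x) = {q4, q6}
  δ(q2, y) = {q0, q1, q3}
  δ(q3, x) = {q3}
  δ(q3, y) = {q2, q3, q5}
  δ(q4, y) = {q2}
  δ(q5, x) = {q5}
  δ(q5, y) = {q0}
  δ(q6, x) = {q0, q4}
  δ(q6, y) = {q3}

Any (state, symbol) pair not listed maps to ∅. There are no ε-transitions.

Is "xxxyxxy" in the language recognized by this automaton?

No

Start in {q0}.
Read 'x': {q0} → {q0}.
Read 'x': {q0} → {q0}.
Read 'x': {q0} → {q0}.
Read 'y': {q0} → ∅.
The set is empty and remains empty for the remaining 3 symbols.
The final set ∅ contains no accepting state.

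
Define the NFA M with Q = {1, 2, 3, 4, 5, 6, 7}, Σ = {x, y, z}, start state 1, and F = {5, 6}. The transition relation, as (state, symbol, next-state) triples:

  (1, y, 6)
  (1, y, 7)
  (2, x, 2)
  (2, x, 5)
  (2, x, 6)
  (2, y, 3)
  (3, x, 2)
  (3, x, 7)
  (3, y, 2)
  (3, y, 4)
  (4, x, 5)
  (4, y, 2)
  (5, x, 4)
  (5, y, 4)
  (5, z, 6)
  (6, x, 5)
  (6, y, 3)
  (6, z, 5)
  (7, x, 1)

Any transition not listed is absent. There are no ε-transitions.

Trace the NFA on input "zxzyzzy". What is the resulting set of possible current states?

∅

Start in {1}.
Read 'z': 1→∅; now ∅.
The set is empty and remains empty for the remaining 6 symbols.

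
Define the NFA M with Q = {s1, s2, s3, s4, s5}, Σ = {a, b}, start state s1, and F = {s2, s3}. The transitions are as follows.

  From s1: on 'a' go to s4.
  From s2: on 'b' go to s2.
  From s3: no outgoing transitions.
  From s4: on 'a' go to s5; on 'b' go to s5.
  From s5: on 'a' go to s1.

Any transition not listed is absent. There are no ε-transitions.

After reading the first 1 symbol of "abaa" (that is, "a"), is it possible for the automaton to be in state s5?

No

Start in {s1}.
Read 'a': {s1} → {s4}.
State s5 is not in {s4}.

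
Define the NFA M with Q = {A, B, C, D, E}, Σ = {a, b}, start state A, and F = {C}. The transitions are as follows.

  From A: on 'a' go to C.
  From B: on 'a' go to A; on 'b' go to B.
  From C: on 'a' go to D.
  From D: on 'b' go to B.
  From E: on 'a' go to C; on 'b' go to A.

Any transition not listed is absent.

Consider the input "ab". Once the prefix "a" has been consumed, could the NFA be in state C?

Start in {A}.
Read 'a': A→{C}; now {C}.
State C is in {C}.

Yes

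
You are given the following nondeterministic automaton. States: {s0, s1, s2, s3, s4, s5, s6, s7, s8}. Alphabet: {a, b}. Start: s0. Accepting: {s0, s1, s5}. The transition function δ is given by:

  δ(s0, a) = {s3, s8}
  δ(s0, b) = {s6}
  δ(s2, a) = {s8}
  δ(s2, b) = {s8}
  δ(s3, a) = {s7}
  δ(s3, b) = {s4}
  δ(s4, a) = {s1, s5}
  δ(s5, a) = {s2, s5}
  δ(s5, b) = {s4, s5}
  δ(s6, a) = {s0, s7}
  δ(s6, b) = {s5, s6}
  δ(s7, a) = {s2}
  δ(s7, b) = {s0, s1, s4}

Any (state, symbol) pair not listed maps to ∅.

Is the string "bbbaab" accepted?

Start in {s0}.
Read 'b': {s0} → {s6}.
Read 'b': {s6} → {s5, s6}.
Read 'b': {s5, s6} → {s4, s5, s6}.
Read 'a': {s4, s5, s6} → {s0, s1, s2, s5, s7}.
Read 'a': {s0, s1, s2, s5, s7} → {s2, s3, s5, s8}.
Read 'b': {s2, s3, s5, s8} → {s4, s5, s8}.
The final set {s4, s5, s8} contains the accepting state s5.

Yes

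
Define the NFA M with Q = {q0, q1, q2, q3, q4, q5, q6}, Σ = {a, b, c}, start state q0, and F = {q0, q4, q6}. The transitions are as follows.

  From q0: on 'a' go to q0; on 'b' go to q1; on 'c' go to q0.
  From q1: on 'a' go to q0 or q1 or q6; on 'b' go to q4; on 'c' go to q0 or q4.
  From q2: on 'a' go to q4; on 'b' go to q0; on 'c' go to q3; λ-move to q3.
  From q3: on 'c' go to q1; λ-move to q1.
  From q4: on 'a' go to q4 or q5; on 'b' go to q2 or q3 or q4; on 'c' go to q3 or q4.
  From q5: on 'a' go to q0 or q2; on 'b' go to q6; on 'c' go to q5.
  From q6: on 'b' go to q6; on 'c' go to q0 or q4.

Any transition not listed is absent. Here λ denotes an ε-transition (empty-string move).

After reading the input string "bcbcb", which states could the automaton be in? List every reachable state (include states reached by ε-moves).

{q1, q2, q3, q4}

Start in {q0}.
Read 'b': q0→{q1}; now {q1}.
Read 'c': q1→{q0, q4}; now {q0, q4}.
Read 'b': q0→{q1}, q4→{q2, q3, q4}; now {q1, q2, q3, q4}.
Read 'c': q1→{q0, q4}, q2→{q3}, q3→{q1}, q4→{q3, q4}; now {q0, q1, q3, q4}.
Read 'b': q0→{q1}, q1→{q4}, q3→∅, q4→{q2, q3, q4}; now {q1, q2, q3, q4}.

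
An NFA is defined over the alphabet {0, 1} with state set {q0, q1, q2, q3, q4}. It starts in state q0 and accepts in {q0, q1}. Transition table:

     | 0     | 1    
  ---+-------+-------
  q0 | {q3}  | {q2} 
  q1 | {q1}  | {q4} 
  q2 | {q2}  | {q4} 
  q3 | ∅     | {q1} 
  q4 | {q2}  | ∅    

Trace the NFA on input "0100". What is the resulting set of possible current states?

{q1}

Start in {q0}.
Read '0': q0→{q3}; now {q3}.
Read '1': q3→{q1}; now {q1}.
Read '0': q1→{q1}; now {q1}.
Read '0': q1→{q1}; now {q1}.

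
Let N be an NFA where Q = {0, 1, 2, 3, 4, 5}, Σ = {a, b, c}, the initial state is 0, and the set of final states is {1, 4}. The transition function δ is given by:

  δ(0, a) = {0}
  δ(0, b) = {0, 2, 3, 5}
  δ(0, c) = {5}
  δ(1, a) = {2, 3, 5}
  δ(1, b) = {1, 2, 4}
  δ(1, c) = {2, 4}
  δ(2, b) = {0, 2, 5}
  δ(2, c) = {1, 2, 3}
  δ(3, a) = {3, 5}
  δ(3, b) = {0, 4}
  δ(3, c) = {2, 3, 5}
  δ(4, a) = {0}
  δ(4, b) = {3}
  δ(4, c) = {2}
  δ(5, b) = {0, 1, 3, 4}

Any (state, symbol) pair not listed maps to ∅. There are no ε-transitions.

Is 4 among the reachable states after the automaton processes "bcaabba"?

No

Start in {0}.
Read 'b': 0→{0, 2, 3, 5}; now {0, 2, 3, 5}.
Read 'c': 0→{5}, 2→{1, 2, 3}, 3→{2, 3, 5}, 5→∅; now {1, 2, 3, 5}.
Read 'a': 1→{2, 3, 5}, 2→∅, 3→{3, 5}, 5→∅; now {2, 3, 5}.
Read 'a': 2→∅, 3→{3, 5}, 5→∅; now {3, 5}.
Read 'b': 3→{0, 4}, 5→{0, 1, 3, 4}; now {0, 1, 3, 4}.
Read 'b': 0→{0, 2, 3, 5}, 1→{1, 2, 4}, 3→{0, 4}, 4→{3}; now {0, 1, 2, 3, 4, 5}.
Read 'a': 0→{0}, 1→{2, 3, 5}, 2→∅, 3→{3, 5}, 4→{0}, 5→∅; now {0, 2, 3, 5}.
State 4 is not in {0, 2, 3, 5}.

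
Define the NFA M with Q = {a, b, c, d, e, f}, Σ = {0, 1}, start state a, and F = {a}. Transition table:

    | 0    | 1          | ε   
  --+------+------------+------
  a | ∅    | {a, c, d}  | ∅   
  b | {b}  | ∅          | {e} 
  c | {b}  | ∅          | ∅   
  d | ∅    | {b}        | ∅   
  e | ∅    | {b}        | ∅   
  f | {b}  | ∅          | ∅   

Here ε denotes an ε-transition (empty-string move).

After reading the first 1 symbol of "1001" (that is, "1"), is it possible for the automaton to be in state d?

Start in {a}.
Read '1': a→{a, c, d}; now {a, c, d}.
State d is in {a, c, d}.

Yes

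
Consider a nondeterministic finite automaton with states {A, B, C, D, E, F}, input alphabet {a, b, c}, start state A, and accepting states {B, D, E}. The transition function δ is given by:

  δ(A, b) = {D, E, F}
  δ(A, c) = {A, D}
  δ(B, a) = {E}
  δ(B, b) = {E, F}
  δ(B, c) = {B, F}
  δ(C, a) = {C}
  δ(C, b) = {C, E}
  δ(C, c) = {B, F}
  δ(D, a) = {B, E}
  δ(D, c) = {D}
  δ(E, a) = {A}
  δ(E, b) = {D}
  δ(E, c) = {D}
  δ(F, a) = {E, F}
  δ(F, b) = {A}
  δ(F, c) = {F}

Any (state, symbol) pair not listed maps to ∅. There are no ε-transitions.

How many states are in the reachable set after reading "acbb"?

Start in {A}.
Read 'a': A→∅; now ∅.
The set is empty and remains empty for the remaining 3 symbols.
That set has 0 states.

0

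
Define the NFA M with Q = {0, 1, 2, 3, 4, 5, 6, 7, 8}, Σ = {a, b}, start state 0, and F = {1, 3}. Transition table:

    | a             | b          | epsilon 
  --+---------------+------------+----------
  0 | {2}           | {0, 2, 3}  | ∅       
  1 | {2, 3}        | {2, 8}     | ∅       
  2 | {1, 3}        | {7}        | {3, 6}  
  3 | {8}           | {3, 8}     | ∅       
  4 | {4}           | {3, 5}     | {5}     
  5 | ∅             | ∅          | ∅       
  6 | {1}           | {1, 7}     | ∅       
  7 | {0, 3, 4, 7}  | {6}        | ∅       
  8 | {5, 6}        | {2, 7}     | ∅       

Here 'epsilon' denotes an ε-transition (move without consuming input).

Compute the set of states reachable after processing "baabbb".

{1, 2, 3, 6, 7, 8}

Start in {0}.
Read 'b': 0→{0, 2, 3}; union {0, 2, 3}; ε-closure = {0, 2, 3, 6}.
Read 'a': 0→{2}, 2→{1, 3}, 3→{8}, 6→{1}; union {1, 2, 3, 8}; ε-closure = {1, 2, 3, 6, 8}.
Read 'a': 1→{2, 3}, 2→{1, 3}, 3→{8}, 6→{1}, 8→{5, 6}; now {1, 2, 3, 5, 6, 8}.
Read 'b': 1→{2, 8}, 2→{7}, 3→{3, 8}, 5→∅, 6→{1, 7}, 8→{2, 7}; union {1, 2, 3, 7, 8}; ε-closure = {1, 2, 3, 6, 7, 8}.
Read 'b': 1→{2, 8}, 2→{7}, 3→{3, 8}, 6→{1, 7}, 7→{6}, 8→{2, 7}; now {1, 2, 3, 6, 7, 8}.
Read 'b': 1→{2, 8}, 2→{7}, 3→{3, 8}, 6→{1, 7}, 7→{6}, 8→{2, 7}; now {1, 2, 3, 6, 7, 8}.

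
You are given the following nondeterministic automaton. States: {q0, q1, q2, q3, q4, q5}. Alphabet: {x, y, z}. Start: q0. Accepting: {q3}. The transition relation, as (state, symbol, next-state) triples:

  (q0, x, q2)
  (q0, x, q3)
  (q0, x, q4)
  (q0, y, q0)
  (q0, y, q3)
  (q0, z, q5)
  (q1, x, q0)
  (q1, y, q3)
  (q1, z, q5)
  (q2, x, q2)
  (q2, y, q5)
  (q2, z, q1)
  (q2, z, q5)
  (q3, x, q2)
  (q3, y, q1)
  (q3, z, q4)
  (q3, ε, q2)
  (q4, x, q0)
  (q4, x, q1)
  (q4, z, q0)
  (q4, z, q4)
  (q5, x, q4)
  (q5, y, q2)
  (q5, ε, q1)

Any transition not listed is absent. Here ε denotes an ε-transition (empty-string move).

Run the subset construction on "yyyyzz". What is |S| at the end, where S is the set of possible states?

Start in {q0}.
Read 'y': q0→{q0, q3}; union {q0, q3}; ε-closure = {q0, q2, q3}.
Read 'y': q0→{q0, q3}, q2→{q5}, q3→{q1}; union {q0, q1, q3, q5}; ε-closure = {q0, q1, q2, q3, q5}.
Read 'y': q0→{q0, q3}, q1→{q3}, q2→{q5}, q3→{q1}, q5→{q2}; now {q0, q1, q2, q3, q5}.
Read 'y': q0→{q0, q3}, q1→{q3}, q2→{q5}, q3→{q1}, q5→{q2}; now {q0, q1, q2, q3, q5}.
Read 'z': q0→{q5}, q1→{q5}, q2→{q1, q5}, q3→{q4}, q5→∅; now {q1, q4, q5}.
Read 'z': q1→{q5}, q4→{q0, q4}, q5→∅; union {q0, q4, q5}; ε-closure = {q0, q1, q4, q5}.
That set has 4 states.

4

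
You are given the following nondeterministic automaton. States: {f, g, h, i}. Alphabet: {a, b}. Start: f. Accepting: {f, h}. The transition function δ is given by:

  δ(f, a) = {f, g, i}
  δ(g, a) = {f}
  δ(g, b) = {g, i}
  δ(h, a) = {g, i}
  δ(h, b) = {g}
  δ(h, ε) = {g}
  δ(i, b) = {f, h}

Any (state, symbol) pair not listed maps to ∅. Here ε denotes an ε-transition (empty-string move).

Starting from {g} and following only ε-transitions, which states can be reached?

Begin with {g}.
No ε-moves leave this set, so the closure equals the set itself.

{g}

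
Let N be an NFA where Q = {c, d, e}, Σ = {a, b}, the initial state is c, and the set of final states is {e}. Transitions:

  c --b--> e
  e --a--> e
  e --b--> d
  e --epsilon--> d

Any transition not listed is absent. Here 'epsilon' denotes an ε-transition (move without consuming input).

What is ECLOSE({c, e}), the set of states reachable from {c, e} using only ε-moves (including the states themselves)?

{c, d, e}

Begin with {c, e}.
ε-move e → d; add d.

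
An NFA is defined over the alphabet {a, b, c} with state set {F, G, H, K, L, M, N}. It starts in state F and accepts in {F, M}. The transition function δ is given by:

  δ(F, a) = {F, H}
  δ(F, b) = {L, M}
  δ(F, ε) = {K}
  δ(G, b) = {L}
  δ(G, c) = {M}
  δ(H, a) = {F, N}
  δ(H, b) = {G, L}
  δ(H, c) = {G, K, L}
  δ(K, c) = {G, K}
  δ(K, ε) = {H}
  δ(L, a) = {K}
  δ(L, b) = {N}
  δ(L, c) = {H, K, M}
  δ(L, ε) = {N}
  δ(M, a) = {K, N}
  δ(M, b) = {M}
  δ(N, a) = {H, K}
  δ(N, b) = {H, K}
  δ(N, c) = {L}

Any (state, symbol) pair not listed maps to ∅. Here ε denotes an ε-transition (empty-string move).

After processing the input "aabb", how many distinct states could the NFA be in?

Start: ε-closure({F}) = {F, H, K}.
Read 'a': {F, H, K} → {F, H, K, N}.
Read 'a': {F, H, K, N} → {F, H, K, N}.
Read 'b': {F, H, K, N} → {G, H, K, L, M, N}.
Read 'b': {G, H, K, L, M, N} → {G, H, K, L, M, N}.
That set has 6 states.

6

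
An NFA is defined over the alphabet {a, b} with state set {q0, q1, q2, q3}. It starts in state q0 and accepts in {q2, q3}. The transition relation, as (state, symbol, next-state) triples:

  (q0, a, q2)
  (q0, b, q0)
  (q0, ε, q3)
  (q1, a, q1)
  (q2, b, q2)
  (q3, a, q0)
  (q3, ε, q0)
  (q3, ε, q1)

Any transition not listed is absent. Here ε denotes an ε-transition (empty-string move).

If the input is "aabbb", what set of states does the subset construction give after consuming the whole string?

{q0, q1, q2, q3}

Start: ε-closure({q0}) = {q0, q1, q3}.
Read 'a': {q0, q1, q3} → {q0, q1, q2, q3}.
Read 'a': {q0, q1, q2, q3} → {q0, q1, q2, q3}.
Read 'b': {q0, q1, q2, q3} → {q0, q1, q2, q3}.
Read 'b': {q0, q1, q2, q3} → {q0, q1, q2, q3}.
Read 'b': {q0, q1, q2, q3} → {q0, q1, q2, q3}.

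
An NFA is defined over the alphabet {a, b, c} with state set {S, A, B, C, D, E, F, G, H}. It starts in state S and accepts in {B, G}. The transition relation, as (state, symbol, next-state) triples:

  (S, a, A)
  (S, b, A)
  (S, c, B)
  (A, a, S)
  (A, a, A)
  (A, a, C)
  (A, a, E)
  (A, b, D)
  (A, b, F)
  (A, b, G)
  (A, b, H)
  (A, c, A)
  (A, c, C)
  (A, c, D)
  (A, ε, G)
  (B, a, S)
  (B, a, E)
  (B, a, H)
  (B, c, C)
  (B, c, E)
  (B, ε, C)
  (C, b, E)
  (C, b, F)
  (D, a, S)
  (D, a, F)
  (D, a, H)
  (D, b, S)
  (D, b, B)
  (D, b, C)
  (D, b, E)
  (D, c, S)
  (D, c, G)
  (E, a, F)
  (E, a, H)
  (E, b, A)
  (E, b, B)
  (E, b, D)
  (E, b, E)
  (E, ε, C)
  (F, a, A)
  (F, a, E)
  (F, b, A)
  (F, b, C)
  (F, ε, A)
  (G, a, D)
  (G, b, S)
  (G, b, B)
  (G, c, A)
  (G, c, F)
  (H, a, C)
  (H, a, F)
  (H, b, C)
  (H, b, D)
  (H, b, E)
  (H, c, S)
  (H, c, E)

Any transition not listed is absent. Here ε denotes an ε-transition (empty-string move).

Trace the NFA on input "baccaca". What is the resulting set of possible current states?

{S, A, C, D, E, F, G, H}

Start in {S}.
Read 'b': S→{A}; union {A}; ε-closure = {A, G}.
Read 'a': A→{S, A, C, E}, G→{D}; union {S, A, C, D, E}; ε-closure = {S, A, C, D, E, G}.
Read 'c': S→{B}, A→{A, C, D}, C→∅, D→{S, G}, E→∅, G→{A, F}; now {S, A, B, C, D, F, G}.
Read 'c': S→{B}, A→{A, C, D}, B→{C, E}, C→∅, D→{S, G}, F→∅, G→{A, F}; now {S, A, B, C, D, E, F, G}.
Read 'a': S→{A}, A→{S, A, C, E}, B→{S, E, H}, C→∅, D→{S, F, H}, E→{F, H}, F→{A, E}, G→{D}; union {S, A, C, D, E, F, H}; ε-closure = {S, A, C, D, E, F, G, H}.
Read 'c': S→{B}, A→{A, C, D}, C→∅, D→{S, G}, E→∅, F→∅, G→{A, F}, H→{S, E}; now {S, A, B, C, D, E, F, G}.
Read 'a': S→{A}, A→{S, A, C, E}, B→{S, E, H}, C→∅, D→{S, F, H}, E→{F, H}, F→{A, E}, G→{D}; union {S, A, C, D, E, F, H}; ε-closure = {S, A, C, D, E, F, G, H}.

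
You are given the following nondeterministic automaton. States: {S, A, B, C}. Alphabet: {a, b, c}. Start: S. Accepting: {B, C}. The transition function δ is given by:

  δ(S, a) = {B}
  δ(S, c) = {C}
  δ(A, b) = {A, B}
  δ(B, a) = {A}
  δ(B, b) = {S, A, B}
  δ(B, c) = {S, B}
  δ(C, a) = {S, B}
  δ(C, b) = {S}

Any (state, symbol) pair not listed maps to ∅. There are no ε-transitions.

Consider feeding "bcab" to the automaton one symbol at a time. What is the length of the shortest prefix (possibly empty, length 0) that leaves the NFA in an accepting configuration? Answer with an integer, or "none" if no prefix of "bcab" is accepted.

none

Start in {S}.
Read 'b': S→∅; now ∅.
The set is empty and remains empty for the remaining 3 symbols.
No reachable set along the way intersects F.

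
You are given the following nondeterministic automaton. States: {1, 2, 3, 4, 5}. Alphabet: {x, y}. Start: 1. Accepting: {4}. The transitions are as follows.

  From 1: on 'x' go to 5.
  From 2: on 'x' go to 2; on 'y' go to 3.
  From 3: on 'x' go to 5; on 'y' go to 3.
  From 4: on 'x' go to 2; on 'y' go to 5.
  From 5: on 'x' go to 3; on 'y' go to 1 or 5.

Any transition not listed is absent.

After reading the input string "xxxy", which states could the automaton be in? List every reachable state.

Start in {1}.
Read 'x': 1→{5}; now {5}.
Read 'x': 5→{3}; now {3}.
Read 'x': 3→{5}; now {5}.
Read 'y': 5→{1, 5}; now {1, 5}.

{1, 5}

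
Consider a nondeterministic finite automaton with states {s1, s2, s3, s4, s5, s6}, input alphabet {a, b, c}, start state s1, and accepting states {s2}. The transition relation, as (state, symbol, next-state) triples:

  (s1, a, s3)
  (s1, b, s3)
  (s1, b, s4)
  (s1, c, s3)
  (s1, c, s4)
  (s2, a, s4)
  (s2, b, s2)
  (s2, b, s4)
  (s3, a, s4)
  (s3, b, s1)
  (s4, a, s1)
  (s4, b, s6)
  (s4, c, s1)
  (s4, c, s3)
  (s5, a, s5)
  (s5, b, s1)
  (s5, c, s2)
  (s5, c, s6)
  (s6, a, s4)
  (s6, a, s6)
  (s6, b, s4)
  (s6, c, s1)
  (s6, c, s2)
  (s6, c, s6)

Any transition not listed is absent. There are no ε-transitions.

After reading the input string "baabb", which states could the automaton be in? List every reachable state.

Start in {s1}.
Read 'b': s1→{s3, s4}; now {s3, s4}.
Read 'a': s3→{s4}, s4→{s1}; now {s1, s4}.
Read 'a': s1→{s3}, s4→{s1}; now {s1, s3}.
Read 'b': s1→{s3, s4}, s3→{s1}; now {s1, s3, s4}.
Read 'b': s1→{s3, s4}, s3→{s1}, s4→{s6}; now {s1, s3, s4, s6}.

{s1, s3, s4, s6}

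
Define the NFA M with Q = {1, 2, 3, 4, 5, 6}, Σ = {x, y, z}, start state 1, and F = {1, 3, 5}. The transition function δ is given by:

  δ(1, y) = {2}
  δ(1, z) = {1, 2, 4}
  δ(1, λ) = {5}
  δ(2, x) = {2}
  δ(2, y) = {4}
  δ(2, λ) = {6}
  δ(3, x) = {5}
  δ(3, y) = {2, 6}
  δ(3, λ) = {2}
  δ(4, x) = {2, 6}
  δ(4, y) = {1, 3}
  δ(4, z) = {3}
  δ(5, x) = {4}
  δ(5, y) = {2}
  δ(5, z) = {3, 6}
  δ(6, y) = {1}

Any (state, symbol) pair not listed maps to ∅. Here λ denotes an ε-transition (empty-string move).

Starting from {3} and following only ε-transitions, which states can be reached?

{2, 3, 6}

Begin with {3}.
ε-move 3 → 2; add 2.
ε-move 2 → 6; add 6.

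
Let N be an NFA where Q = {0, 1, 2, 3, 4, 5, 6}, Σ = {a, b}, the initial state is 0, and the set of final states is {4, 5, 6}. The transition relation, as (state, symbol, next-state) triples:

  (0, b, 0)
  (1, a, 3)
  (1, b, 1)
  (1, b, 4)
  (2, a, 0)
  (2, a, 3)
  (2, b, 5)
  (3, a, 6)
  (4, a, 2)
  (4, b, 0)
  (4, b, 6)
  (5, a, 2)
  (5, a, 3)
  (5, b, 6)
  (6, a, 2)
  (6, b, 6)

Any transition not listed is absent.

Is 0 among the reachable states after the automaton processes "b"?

Yes

Start in {0}.
Read 'b': 0→{0}; now {0}.
State 0 is in {0}.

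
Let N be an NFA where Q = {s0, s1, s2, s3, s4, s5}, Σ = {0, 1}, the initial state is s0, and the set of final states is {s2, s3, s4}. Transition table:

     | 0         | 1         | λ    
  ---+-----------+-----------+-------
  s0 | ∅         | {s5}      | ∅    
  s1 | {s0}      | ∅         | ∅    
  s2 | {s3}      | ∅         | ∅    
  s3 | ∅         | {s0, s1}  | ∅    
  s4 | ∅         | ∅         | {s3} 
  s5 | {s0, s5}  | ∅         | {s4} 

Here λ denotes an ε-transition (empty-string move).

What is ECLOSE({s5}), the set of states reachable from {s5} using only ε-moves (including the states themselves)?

{s3, s4, s5}

Begin with {s5}.
ε-move s5 → s4; add s4.
ε-move s4 → s3; add s3.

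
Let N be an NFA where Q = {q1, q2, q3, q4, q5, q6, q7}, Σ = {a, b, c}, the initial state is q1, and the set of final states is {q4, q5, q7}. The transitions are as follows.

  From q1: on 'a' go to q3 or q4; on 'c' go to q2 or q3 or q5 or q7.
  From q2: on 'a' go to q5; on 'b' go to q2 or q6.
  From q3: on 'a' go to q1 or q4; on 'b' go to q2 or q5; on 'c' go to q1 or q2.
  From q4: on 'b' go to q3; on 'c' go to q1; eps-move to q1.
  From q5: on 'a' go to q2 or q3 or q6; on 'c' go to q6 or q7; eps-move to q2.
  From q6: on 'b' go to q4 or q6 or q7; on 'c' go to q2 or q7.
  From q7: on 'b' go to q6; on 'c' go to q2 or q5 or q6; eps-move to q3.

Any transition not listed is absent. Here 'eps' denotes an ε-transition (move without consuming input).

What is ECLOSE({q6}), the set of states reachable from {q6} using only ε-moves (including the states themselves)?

{q6}

Begin with {q6}.
No ε-moves leave this set, so the closure equals the set itself.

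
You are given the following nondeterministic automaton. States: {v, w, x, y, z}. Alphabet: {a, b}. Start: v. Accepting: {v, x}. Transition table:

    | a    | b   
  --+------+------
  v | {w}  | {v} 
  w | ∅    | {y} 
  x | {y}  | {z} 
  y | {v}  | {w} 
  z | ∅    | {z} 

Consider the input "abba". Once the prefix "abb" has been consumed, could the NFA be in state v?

No

Start in {v}.
Read 'a': v→{w}; now {w}.
Read 'b': w→{y}; now {y}.
Read 'b': y→{w}; now {w}.
State v is not in {w}.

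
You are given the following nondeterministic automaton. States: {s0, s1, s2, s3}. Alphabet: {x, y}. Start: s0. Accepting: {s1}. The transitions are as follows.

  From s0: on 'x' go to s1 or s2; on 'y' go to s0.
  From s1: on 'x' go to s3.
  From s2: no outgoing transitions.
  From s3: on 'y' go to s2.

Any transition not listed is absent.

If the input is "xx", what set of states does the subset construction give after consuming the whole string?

Start in {s0}.
Read 'x': s0→{s1, s2}; now {s1, s2}.
Read 'x': s1→{s3}, s2→∅; now {s3}.

{s3}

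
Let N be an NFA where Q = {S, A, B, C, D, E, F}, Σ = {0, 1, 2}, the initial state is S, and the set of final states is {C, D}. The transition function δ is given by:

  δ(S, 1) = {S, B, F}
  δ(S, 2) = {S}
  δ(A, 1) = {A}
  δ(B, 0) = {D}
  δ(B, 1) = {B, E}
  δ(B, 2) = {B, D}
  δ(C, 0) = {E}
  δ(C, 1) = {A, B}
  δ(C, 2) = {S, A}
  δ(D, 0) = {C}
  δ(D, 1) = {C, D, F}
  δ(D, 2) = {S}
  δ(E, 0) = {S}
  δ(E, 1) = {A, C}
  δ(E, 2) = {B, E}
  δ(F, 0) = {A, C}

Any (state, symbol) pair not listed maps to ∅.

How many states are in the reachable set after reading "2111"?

Start in {S}.
Read '2': {S} → {S}.
Read '1': {S} → {S, B, F}.
Read '1': {S, B, F} → {S, B, E, F}.
Read '1': {S, B, E, F} → {S, A, B, C, E, F}.
That set has 6 states.

6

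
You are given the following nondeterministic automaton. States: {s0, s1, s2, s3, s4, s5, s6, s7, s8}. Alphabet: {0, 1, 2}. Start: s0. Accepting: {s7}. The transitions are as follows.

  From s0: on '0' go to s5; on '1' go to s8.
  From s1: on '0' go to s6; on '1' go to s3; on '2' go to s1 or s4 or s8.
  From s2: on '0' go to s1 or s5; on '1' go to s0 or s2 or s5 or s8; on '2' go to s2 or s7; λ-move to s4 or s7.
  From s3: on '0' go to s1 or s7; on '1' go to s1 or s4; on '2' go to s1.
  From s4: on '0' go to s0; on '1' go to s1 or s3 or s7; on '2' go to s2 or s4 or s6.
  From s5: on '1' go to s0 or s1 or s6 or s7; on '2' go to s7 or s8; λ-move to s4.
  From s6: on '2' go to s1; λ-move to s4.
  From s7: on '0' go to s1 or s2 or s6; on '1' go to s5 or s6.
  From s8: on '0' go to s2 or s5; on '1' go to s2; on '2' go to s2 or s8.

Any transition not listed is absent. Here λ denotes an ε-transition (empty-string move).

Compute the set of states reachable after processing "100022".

Start in {s0}.
Read '1': s0→{s8}; now {s8}.
Read '0': s8→{s2, s5}; union {s2, s5}; ε-closure = {s2, s4, s5, s7}.
Read '0': s2→{s1, s5}, s4→{s0}, s5→∅, s7→{s1, s2, s6}; union {s0, s1, s2, s5, s6}; ε-closure = {s0, s1, s2, s4, s5, s6, s7}.
Read '0': s0→{s5}, s1→{s6}, s2→{s1, s5}, s4→{s0}, s5→∅, s6→∅, s7→{s1, s2, s6}; union {s0, s1, s2, s5, s6}; ε-closure = {s0, s1, s2, s4, s5, s6, s7}.
Read '2': s0→∅, s1→{s1, s4, s8}, s2→{s2, s7}, s4→{s2, s4, s6}, s5→{s7, s8}, s6→{s1}, s7→∅; now {s1, s2, s4, s6, s7, s8}.
Read '2': s1→{s1, s4, s8}, s2→{s2, s7}, s4→{s2, s4, s6}, s6→{s1}, s7→∅, s8→{s2, s8}; now {s1, s2, s4, s6, s7, s8}.

{s1, s2, s4, s6, s7, s8}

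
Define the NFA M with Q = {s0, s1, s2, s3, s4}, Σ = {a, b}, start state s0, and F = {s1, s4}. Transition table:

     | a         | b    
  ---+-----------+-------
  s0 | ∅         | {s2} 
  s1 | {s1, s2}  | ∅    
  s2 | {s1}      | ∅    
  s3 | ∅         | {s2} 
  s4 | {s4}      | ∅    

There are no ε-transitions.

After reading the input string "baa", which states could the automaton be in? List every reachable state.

Start in {s0}.
Read 'b': s0→{s2}; now {s2}.
Read 'a': s2→{s1}; now {s1}.
Read 'a': s1→{s1, s2}; now {s1, s2}.

{s1, s2}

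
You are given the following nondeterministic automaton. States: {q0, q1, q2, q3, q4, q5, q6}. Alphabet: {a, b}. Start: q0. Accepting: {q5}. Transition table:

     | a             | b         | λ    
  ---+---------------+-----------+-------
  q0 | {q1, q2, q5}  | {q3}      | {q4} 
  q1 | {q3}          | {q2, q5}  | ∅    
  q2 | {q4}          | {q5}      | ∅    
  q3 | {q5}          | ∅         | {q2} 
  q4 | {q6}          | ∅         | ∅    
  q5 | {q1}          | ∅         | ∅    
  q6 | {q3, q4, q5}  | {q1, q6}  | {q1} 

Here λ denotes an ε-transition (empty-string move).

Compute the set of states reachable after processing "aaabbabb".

{q5}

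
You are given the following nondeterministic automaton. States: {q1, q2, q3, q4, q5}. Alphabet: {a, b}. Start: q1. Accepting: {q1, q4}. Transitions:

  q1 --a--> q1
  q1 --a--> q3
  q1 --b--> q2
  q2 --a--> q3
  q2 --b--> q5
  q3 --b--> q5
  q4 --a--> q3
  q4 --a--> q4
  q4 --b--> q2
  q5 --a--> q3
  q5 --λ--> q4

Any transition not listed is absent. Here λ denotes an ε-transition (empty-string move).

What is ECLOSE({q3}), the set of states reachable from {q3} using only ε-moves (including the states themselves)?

{q3}

Begin with {q3}.
No ε-moves leave this set, so the closure equals the set itself.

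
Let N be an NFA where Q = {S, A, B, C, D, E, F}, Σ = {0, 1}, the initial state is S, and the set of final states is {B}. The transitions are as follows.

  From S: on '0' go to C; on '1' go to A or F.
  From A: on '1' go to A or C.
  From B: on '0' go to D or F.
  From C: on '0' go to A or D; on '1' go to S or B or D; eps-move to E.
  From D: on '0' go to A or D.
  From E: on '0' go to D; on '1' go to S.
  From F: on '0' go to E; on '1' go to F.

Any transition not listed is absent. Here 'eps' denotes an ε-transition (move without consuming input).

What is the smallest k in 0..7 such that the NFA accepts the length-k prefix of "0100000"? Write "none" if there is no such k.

Start in {S}.
Read '0': S→{C}; union {C}; ε-closure = {C, E}.
Read '1': C→{S, B, D}, E→{S}; now {S, B, D}.
None of the earlier sets intersect F, but {S, B, D} does.

2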